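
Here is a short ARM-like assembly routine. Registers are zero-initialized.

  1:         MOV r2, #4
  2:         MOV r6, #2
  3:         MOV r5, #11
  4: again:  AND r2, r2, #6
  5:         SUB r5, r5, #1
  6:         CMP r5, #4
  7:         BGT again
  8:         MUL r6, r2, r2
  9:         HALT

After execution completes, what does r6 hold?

16

MOV r2, #4 → r2=4
MOV r6, #2 → r6=2
MOV r5, #11 → r5=11
AND r2, r2, #6 → r2=4&6=4
SUB r5, r5, #1 → r5=11-1=10
CMP r5, #4  (cmp 10,4)
BGT again: taken
AND r2, r2, #6 → r2=4&6=4
SUB r5, r5, #1 → r5=10-1=9
CMP r5, #4  (cmp 9,4)
BGT again: taken
AND r2, r2, #6 → r2=4&6=4
SUB r5, r5, #1 → r5=9-1=8
CMP r5, #4  (cmp 8,4)
BGT again: taken
AND r2, r2, #6 → r2=4&6=4
SUB r5, r5, #1 → r5=8-1=7
CMP r5, #4  (cmp 7,4)
BGT again: taken
AND r2, r2, #6 → r2=4&6=4
SUB r5, r5, #1 → r5=7-1=6
CMP r5, #4  (cmp 6,4)
BGT again: taken
AND r2, r2, #6 → r2=4&6=4
SUB r5, r5, #1 → r5=6-1=5
CMP r5, #4  (cmp 5,4)
BGT again: taken
AND r2, r2, #6 → r2=4&6=4
SUB r5, r5, #1 → r5=5-1=4
CMP r5, #4  (cmp 4,4)
BGT again: not taken
MUL r6, r2, r2 → r6=4*4=16
halt.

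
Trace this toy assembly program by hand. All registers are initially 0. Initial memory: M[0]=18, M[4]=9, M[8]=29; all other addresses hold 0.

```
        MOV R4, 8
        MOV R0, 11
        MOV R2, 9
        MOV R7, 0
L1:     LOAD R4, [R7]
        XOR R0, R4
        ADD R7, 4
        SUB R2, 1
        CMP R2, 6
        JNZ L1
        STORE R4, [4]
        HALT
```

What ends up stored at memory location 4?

29

R4=8
R0=11
R2=9
R7=0
R4=M[0]=18
R0=11^18=25
R7=0+4=4
R2=9-1=8
CMP R2, 6  (cmp 8,6)
JNZ L1: taken
R4=M[4]=9
R0=25^9=16
R7=4+4=8
R2=8-1=7
CMP R2, 6  (cmp 7,6)
JNZ L1: taken
R4=M[8]=29
R0=16^29=13
R7=8+4=12
R2=7-1=6
CMP R2, 6  (cmp 6,6)
JNZ L1: not taken
STORE R4, [4] → M[4]=29
halt.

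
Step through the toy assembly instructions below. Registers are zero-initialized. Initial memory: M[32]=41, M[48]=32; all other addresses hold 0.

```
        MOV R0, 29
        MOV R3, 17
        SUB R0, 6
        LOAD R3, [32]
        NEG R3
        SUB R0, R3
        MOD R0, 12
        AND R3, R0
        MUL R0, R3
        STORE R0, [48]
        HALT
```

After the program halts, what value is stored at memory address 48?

16

after MOV R0, 29: R0=29
after MOV R3, 17: R3=17
after SUB R0, 6: R0=29-6=23
after LOAD R3, [32]: R3=M[32]=41
after NEG R3: R3=-(41)=-41
after SUB R0, R3: R0=23-(-41)=64
after MOD R0, 12: R0=64%12=4
after AND R3, R0: R3=(-41)&4=4
after MUL R0, R3: R0=4*4=16
STORE R0, [48] → M[48]=16
halt.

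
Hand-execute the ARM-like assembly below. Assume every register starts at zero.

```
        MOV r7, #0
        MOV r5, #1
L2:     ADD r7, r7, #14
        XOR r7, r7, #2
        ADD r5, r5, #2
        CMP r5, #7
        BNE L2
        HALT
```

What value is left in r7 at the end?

36

after MOV r7, #0: r7=0
after MOV r5, #1: r5=1
after ADD r7, r7, #14: r7=0+14=14
after XOR r7, r7, #2: r7=14^2=12
after ADD r5, r5, #2: r5=1+2=3
CMP r5, #7  (cmp 3,7)
BNE L2: taken
after ADD r7, r7, #14: r7=12+14=26
after XOR r7, r7, #2: r7=26^2=24
after ADD r5, r5, #2: r5=3+2=5
CMP r5, #7  (cmp 5,7)
BNE L2: taken
after ADD r7, r7, #14: r7=24+14=38
after XOR r7, r7, #2: r7=38^2=36
after ADD r5, r5, #2: r5=5+2=7
CMP r5, #7  (cmp 7,7)
BNE L2: not taken
halt.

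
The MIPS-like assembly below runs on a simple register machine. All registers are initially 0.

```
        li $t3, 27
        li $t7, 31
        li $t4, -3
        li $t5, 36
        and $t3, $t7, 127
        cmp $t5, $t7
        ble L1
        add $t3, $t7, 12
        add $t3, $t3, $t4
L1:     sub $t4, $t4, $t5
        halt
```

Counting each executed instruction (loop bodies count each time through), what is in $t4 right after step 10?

-39

after li $t3, 27: $t3=27
after li $t7, 31: $t7=31
after li $t4, -3: $t4=-3
after li $t5, 36: $t5=36
after and $t3, $t7, 127: $t3=31&127=31
cmp $t5, $t7  (cmp 36,31)
ble L1: not taken
after add $t3, $t7, 12: $t3=31+12=43
after add $t3, $t3, $t4: $t3=43+(-3)=40
after sub $t4, $t4, $t5: $t4=(-3)-36=-39
After step 10: $t4 = -39.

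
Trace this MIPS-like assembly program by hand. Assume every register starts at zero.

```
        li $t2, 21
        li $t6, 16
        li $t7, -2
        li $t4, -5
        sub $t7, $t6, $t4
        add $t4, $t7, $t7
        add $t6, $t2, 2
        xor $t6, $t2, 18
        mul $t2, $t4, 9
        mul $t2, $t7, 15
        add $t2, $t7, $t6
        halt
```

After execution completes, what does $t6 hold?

after li $t2, 21: $t2=21
after li $t6, 16: $t6=16
after li $t7, -2: $t7=-2
after li $t4, -5: $t4=-5
after sub $t7, $t6, $t4: $t7=16-(-5)=21
after add $t4, $t7, $t7: $t4=21+21=42
after add $t6, $t2, 2: $t6=21+2=23
after xor $t6, $t2, 18: $t6=21^18=7
after mul $t2, $t4, 9: $t2=42*9=378
after mul $t2, $t7, 15: $t2=21*15=315
after add $t2, $t7, $t6: $t2=21+7=28
halt.

7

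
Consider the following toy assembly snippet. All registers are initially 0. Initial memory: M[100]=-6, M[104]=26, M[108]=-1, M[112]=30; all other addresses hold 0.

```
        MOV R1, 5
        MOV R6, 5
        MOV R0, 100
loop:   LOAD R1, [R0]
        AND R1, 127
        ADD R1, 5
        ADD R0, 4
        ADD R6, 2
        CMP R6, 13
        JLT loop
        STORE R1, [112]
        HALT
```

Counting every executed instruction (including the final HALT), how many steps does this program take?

33

MOV R1, 5 → R1=5
MOV R6, 5 → R6=5
MOV R0, 100 → R0=100
LOAD R1, [R0] → R1=M[100]=-6
AND R1, 127 → R1=(-6)&127=122
ADD R1, 5 → R1=122+5=127
ADD R0, 4 → R0=100+4=104
ADD R6, 2 → R6=5+2=7
CMP R6, 13  (cmp 7,13)
JLT loop: taken
LOAD R1, [R0] → R1=M[104]=26
AND R1, 127 → R1=26&127=26
ADD R1, 5 → R1=26+5=31
ADD R0, 4 → R0=104+4=108
ADD R6, 2 → R6=7+2=9
CMP R6, 13  (cmp 9,13)
JLT loop: taken
LOAD R1, [R0] → R1=M[108]=-1
AND R1, 127 → R1=(-1)&127=127
ADD R1, 5 → R1=127+5=132
ADD R0, 4 → R0=108+4=112
ADD R6, 2 → R6=9+2=11
CMP R6, 13  (cmp 11,13)
JLT loop: taken
LOAD R1, [R0] → R1=M[112]=30
AND R1, 127 → R1=30&127=30
ADD R1, 5 → R1=30+5=35
ADD R0, 4 → R0=112+4=116
ADD R6, 2 → R6=11+2=13
CMP R6, 13  (cmp 13,13)
JLT loop: not taken
STORE R1, [112] → M[112]=35
halt.
Total executed instructions: 33.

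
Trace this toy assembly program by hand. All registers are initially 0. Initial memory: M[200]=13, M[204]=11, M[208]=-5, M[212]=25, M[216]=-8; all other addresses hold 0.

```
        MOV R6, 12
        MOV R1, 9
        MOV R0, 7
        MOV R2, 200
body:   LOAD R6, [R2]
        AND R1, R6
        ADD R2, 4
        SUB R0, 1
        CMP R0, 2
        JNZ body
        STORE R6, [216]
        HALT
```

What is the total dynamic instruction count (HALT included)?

after MOV R6, 12: R6=12
after MOV R1, 9: R1=9
after MOV R0, 7: R0=7
after MOV R2, 200: R2=200
after LOAD R6, [R2]: R6=M[200]=13
after AND R1, R6: R1=9&13=9
after ADD R2, 4: R2=200+4=204
after SUB R0, 1: R0=7-1=6
CMP R0, 2  (cmp 6,2)
JNZ body: taken
after LOAD R6, [R2]: R6=M[204]=11
after AND R1, R6: R1=9&11=9
after ADD R2, 4: R2=204+4=208
after SUB R0, 1: R0=6-1=5
CMP R0, 2  (cmp 5,2)
JNZ body: taken
after LOAD R6, [R2]: R6=M[208]=-5
after AND R1, R6: R1=9&(-5)=9
after ADD R2, 4: R2=208+4=212
after SUB R0, 1: R0=5-1=4
CMP R0, 2  (cmp 4,2)
JNZ body: taken
after LOAD R6, [R2]: R6=M[212]=25
after AND R1, R6: R1=9&25=9
after ADD R2, 4: R2=212+4=216
after SUB R0, 1: R0=4-1=3
CMP R0, 2  (cmp 3,2)
JNZ body: taken
after LOAD R6, [R2]: R6=M[216]=-8
after AND R1, R6: R1=9&(-8)=8
after ADD R2, 4: R2=216+4=220
after SUB R0, 1: R0=3-1=2
CMP R0, 2  (cmp 2,2)
JNZ body: not taken
STORE R6, [216] → M[216]=-8
halt.
Total executed instructions: 36.

36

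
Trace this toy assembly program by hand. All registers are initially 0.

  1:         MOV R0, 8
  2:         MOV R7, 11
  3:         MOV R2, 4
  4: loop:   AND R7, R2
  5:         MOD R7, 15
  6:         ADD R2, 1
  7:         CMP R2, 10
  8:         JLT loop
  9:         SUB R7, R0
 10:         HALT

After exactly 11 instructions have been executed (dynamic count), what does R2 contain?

MOV R0, 8 → R0=8
MOV R7, 11 → R7=11
MOV R2, 4 → R2=4
AND R7, R2 → R7=11&4=0
MOD R7, 15 → R7=0%15=0
ADD R2, 1 → R2=4+1=5
CMP R2, 10  (cmp 5,10)
JLT loop: taken
AND R7, R2 → R7=0&5=0
MOD R7, 15 → R7=0%15=0
ADD R2, 1 → R2=5+1=6
After step 11: R2 = 6.

6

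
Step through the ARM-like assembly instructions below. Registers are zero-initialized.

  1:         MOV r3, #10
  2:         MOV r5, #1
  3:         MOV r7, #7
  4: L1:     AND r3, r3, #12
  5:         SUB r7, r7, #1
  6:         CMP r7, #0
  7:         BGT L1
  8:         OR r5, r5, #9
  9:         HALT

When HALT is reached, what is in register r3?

8

r3=10
r5=1
r7=7
r3=10&12=8
r7=7-1=6
CMP r7, #0  (cmp 6,0)
BGT L1: taken
r3=8&12=8
r7=6-1=5
CMP r7, #0  (cmp 5,0)
BGT L1: taken
r3=8&12=8
r7=5-1=4
CMP r7, #0  (cmp 4,0)
BGT L1: taken
r3=8&12=8
r7=4-1=3
CMP r7, #0  (cmp 3,0)
BGT L1: taken
r3=8&12=8
r7=3-1=2
CMP r7, #0  (cmp 2,0)
BGT L1: taken
r3=8&12=8
r7=2-1=1
CMP r7, #0  (cmp 1,0)
BGT L1: taken
r3=8&12=8
r7=1-1=0
CMP r7, #0  (cmp 0,0)
BGT L1: not taken
r5=1|9=9
halt.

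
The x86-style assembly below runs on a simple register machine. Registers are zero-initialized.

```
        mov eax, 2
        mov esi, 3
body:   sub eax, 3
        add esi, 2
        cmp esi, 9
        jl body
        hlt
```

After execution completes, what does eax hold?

-7

eax=2
esi=3
eax=2-3=-1
esi=3+2=5
cmp esi, 9  (cmp 5,9)
jl body: taken
eax=(-1)-3=-4
esi=5+2=7
cmp esi, 9  (cmp 7,9)
jl body: taken
eax=(-4)-3=-7
esi=7+2=9
cmp esi, 9  (cmp 9,9)
jl body: not taken
halt.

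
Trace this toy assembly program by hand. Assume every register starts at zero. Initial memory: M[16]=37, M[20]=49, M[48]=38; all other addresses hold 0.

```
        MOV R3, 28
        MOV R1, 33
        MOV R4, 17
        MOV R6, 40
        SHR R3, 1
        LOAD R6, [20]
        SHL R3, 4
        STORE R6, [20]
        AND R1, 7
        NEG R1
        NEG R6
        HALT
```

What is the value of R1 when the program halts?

MOV R3, 28 → R3=28
MOV R1, 33 → R1=33
MOV R4, 17 → R4=17
MOV R6, 40 → R6=40
SHR R3, 1 → R3=28>>1=14
LOAD R6, [20] → R6=M[20]=49
SHL R3, 4 → R3=14<<4=224
STORE R6, [20] → M[20]=49
AND R1, 7 → R1=33&7=1
NEG R1 → R1=-(1)=-1
NEG R6 → R6=-(49)=-49
halt.

-1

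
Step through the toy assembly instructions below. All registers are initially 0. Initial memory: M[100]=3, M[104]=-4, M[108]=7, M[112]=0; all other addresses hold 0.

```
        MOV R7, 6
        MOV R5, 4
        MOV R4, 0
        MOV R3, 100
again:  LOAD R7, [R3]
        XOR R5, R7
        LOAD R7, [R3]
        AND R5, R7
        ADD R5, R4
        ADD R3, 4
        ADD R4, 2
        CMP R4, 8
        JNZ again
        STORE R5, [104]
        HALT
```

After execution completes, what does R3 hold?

after MOV R7, 6: R7=6
after MOV R5, 4: R5=4
after MOV R4, 0: R4=0
after MOV R3, 100: R3=100
after LOAD R7, [R3]: R7=M[100]=3
after XOR R5, R7: R5=4^3=7
after LOAD R7, [R3]: R7=M[100]=3
after AND R5, R7: R5=7&3=3
after ADD R5, R4: R5=3+0=3
after ADD R3, 4: R3=100+4=104
after ADD R4, 2: R4=0+2=2
CMP R4, 8  (cmp 2,8)
JNZ again: taken
after LOAD R7, [R3]: R7=M[104]=-4
after XOR R5, R7: R5=3^(-4)=-1
after LOAD R7, [R3]: R7=M[104]=-4
after AND R5, R7: R5=(-1)&(-4)=-4
after ADD R5, R4: R5=(-4)+2=-2
after ADD R3, 4: R3=104+4=108
after ADD R4, 2: R4=2+2=4
CMP R4, 8  (cmp 4,8)
JNZ again: taken
after LOAD R7, [R3]: R7=M[108]=7
after XOR R5, R7: R5=(-2)^7=-7
after LOAD R7, [R3]: R7=M[108]=7
after AND R5, R7: R5=(-7)&7=1
after ADD R5, R4: R5=1+4=5
after ADD R3, 4: R3=108+4=112
after ADD R4, 2: R4=4+2=6
CMP R4, 8  (cmp 6,8)
JNZ again: taken
after LOAD R7, [R3]: R7=M[112]=0
after XOR R5, R7: R5=5^0=5
after LOAD R7, [R3]: R7=M[112]=0
after AND R5, R7: R5=5&0=0
after ADD R5, R4: R5=0+6=6
after ADD R3, 4: R3=112+4=116
after ADD R4, 2: R4=6+2=8
CMP R4, 8  (cmp 8,8)
JNZ again: not taken
STORE R5, [104] → M[104]=6
halt.

116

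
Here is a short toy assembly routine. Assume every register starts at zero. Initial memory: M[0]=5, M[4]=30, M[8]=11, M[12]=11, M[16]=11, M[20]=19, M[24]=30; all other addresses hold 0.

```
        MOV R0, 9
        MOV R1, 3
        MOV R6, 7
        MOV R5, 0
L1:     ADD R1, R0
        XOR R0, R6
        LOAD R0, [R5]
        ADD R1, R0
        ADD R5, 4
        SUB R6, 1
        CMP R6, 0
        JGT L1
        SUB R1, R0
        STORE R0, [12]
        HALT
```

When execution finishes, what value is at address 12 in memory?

after MOV R0, 9: R0=9
after MOV R1, 3: R1=3
after MOV R6, 7: R6=7
after MOV R5, 0: R5=0
after ADD R1, R0: R1=3+9=12
after XOR R0, R6: R0=9^7=14
after LOAD R0, [R5]: R0=M[0]=5
after ADD R1, R0: R1=12+5=17
after ADD R5, 4: R5=0+4=4
after SUB R6, 1: R6=7-1=6
CMP R6, 0  (cmp 6,0)
JGT L1: taken
after ADD R1, R0: R1=17+5=22
after XOR R0, R6: R0=5^6=3
after LOAD R0, [R5]: R0=M[4]=30
after ADD R1, R0: R1=22+30=52
after ADD R5, 4: R5=4+4=8
after SUB R6, 1: R6=6-1=5
CMP R6, 0  (cmp 5,0)
JGT L1: taken
after ADD R1, R0: R1=52+30=82
after XOR R0, R6: R0=30^5=27
after LOAD R0, [R5]: R0=M[8]=11
after ADD R1, R0: R1=82+11=93
after ADD R5, 4: R5=8+4=12
after SUB R6, 1: R6=5-1=4
CMP R6, 0  (cmp 4,0)
JGT L1: taken
after ADD R1, R0: R1=93+11=104
after XOR R0, R6: R0=11^4=15
after LOAD R0, [R5]: R0=M[12]=11
after ADD R1, R0: R1=104+11=115
after ADD R5, 4: R5=12+4=16
after SUB R6, 1: R6=4-1=3
CMP R6, 0  (cmp 3,0)
JGT L1: taken
after ADD R1, R0: R1=115+11=126
after XOR R0, R6: R0=11^3=8
after LOAD R0, [R5]: R0=M[16]=11
after ADD R1, R0: R1=126+11=137
after ADD R5, 4: R5=16+4=20
after SUB R6, 1: R6=3-1=2
CMP R6, 0  (cmp 2,0)
JGT L1: taken
after ADD R1, R0: R1=137+11=148
after XOR R0, R6: R0=11^2=9
after LOAD R0, [R5]: R0=M[20]=19
after ADD R1, R0: R1=148+19=167
after ADD R5, 4: R5=20+4=24
after SUB R6, 1: R6=2-1=1
CMP R6, 0  (cmp 1,0)
JGT L1: taken
after ADD R1, R0: R1=167+19=186
after XOR R0, R6: R0=19^1=18
after LOAD R0, [R5]: R0=M[24]=30
after ADD R1, R0: R1=186+30=216
after ADD R5, 4: R5=24+4=28
after SUB R6, 1: R6=1-1=0
CMP R6, 0  (cmp 0,0)
JGT L1: not taken
after SUB R1, R0: R1=216-30=186
STORE R0, [12] → M[12]=30
halt.

30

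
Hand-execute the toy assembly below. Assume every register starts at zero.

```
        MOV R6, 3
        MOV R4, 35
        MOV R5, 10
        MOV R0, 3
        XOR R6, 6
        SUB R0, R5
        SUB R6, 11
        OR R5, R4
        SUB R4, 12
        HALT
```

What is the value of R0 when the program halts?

after MOV R6, 3: R6=3
after MOV R4, 35: R4=35
after MOV R5, 10: R5=10
after MOV R0, 3: R0=3
after XOR R6, 6: R6=3^6=5
after SUB R0, R5: R0=3-10=-7
after SUB R6, 11: R6=5-11=-6
after OR R5, R4: R5=10|35=43
after SUB R4, 12: R4=35-12=23
halt.

-7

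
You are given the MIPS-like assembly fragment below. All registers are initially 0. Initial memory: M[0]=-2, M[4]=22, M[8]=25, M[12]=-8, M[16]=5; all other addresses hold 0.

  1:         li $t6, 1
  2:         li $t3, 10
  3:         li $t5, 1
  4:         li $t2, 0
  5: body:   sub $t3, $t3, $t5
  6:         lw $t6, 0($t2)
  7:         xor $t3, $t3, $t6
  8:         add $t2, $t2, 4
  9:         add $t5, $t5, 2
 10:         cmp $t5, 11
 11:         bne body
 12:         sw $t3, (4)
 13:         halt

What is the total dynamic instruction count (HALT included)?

41

li $t6, 1 → $t6=1
li $t3, 10 → $t3=10
li $t5, 1 → $t5=1
li $t2, 0 → $t2=0
sub $t3, $t3, $t5 → $t3=10-1=9
lw $t6, 0($t2) → $t6=M[0]=-2
xor $t3, $t3, $t6 → $t3=9^(-2)=-9
add $t2, $t2, 4 → $t2=0+4=4
add $t5, $t5, 2 → $t5=1+2=3
cmp $t5, 11  (cmp 3,11)
bne body: taken
sub $t3, $t3, $t5 → $t3=(-9)-3=-12
lw $t6, 0($t2) → $t6=M[4]=22
xor $t3, $t3, $t6 → $t3=(-12)^22=-30
add $t2, $t2, 4 → $t2=4+4=8
add $t5, $t5, 2 → $t5=3+2=5
cmp $t5, 11  (cmp 5,11)
bne body: taken
sub $t3, $t3, $t5 → $t3=(-30)-5=-35
lw $t6, 0($t2) → $t6=M[8]=25
xor $t3, $t3, $t6 → $t3=(-35)^25=-60
add $t2, $t2, 4 → $t2=8+4=12
add $t5, $t5, 2 → $t5=5+2=7
cmp $t5, 11  (cmp 7,11)
bne body: taken
sub $t3, $t3, $t5 → $t3=(-60)-7=-67
lw $t6, 0($t2) → $t6=M[12]=-8
xor $t3, $t3, $t6 → $t3=(-67)^(-8)=69
add $t2, $t2, 4 → $t2=12+4=16
add $t5, $t5, 2 → $t5=7+2=9
cmp $t5, 11  (cmp 9,11)
bne body: taken
sub $t3, $t3, $t5 → $t3=69-9=60
lw $t6, 0($t2) → $t6=M[16]=5
xor $t3, $t3, $t6 → $t3=60^5=57
add $t2, $t2, 4 → $t2=16+4=20
add $t5, $t5, 2 → $t5=9+2=11
cmp $t5, 11  (cmp 11,11)
bne body: not taken
sw $t3, (4) → M[4]=57
halt.
Total executed instructions: 41.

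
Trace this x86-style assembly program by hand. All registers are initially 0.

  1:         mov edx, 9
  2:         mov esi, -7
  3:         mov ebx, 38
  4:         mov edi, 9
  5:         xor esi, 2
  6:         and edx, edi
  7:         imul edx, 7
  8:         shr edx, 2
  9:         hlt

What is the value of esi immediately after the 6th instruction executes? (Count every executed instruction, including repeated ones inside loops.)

edx=9
esi=-7
ebx=38
edi=9
esi=(-7)^2=-5
edx=9&9=9
After step 6: esi = -5.

-5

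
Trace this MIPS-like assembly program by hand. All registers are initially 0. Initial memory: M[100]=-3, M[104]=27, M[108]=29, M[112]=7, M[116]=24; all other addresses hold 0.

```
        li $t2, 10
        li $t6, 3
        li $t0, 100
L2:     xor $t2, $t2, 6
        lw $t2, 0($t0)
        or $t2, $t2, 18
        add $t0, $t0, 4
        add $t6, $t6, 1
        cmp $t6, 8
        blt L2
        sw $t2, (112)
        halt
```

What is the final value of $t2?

$t2=10
$t6=3
$t0=100
$t2=10^6=12
$t2=M[100]=-3
$t2=(-3)|18=-1
$t0=100+4=104
$t6=3+1=4
cmp $t6, 8  (cmp 4,8)
blt L2: taken
$t2=(-1)^6=-7
$t2=M[104]=27
$t2=27|18=27
$t0=104+4=108
$t6=4+1=5
cmp $t6, 8  (cmp 5,8)
blt L2: taken
$t2=27^6=29
$t2=M[108]=29
$t2=29|18=31
$t0=108+4=112
$t6=5+1=6
cmp $t6, 8  (cmp 6,8)
blt L2: taken
$t2=31^6=25
$t2=M[112]=7
$t2=7|18=23
$t0=112+4=116
$t6=6+1=7
cmp $t6, 8  (cmp 7,8)
blt L2: taken
$t2=23^6=17
$t2=M[116]=24
$t2=24|18=26
$t0=116+4=120
$t6=7+1=8
cmp $t6, 8  (cmp 8,8)
blt L2: not taken
sw $t2, (112) → M[112]=26
halt.

26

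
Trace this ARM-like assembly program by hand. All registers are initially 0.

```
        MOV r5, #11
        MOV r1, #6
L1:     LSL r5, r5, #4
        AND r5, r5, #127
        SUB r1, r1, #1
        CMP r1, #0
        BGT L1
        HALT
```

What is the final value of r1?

r5=11
r1=6
r5=11<<4=176
r5=176&127=48
r1=6-1=5
CMP r1, #0  (cmp 5,0)
BGT L1: taken
r5=48<<4=768
r5=768&127=0
r1=5-1=4
CMP r1, #0  (cmp 4,0)
BGT L1: taken
r5=0<<4=0
r5=0&127=0
r1=4-1=3
CMP r1, #0  (cmp 3,0)
BGT L1: taken
r5=0<<4=0
r5=0&127=0
r1=3-1=2
CMP r1, #0  (cmp 2,0)
BGT L1: taken
r5=0<<4=0
r5=0&127=0
r1=2-1=1
CMP r1, #0  (cmp 1,0)
BGT L1: taken
r5=0<<4=0
r5=0&127=0
r1=1-1=0
CMP r1, #0  (cmp 0,0)
BGT L1: not taken
halt.

0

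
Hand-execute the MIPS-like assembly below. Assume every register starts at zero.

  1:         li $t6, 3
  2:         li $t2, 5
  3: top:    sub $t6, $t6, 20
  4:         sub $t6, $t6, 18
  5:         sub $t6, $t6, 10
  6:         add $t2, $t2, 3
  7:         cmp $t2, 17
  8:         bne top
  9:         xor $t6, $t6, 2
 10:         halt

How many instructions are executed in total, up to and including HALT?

after li $t6, 3: $t6=3
after li $t2, 5: $t2=5
after sub $t6, $t6, 20: $t6=3-20=-17
after sub $t6, $t6, 18: $t6=(-17)-18=-35
after sub $t6, $t6, 10: $t6=(-35)-10=-45
after add $t2, $t2, 3: $t2=5+3=8
cmp $t2, 17  (cmp 8,17)
bne top: taken
after sub $t6, $t6, 20: $t6=(-45)-20=-65
after sub $t6, $t6, 18: $t6=(-65)-18=-83
after sub $t6, $t6, 10: $t6=(-83)-10=-93
after add $t2, $t2, 3: $t2=8+3=11
cmp $t2, 17  (cmp 11,17)
bne top: taken
after sub $t6, $t6, 20: $t6=(-93)-20=-113
after sub $t6, $t6, 18: $t6=(-113)-18=-131
after sub $t6, $t6, 10: $t6=(-131)-10=-141
after add $t2, $t2, 3: $t2=11+3=14
cmp $t2, 17  (cmp 14,17)
bne top: taken
after sub $t6, $t6, 20: $t6=(-141)-20=-161
after sub $t6, $t6, 18: $t6=(-161)-18=-179
after sub $t6, $t6, 10: $t6=(-179)-10=-189
after add $t2, $t2, 3: $t2=14+3=17
cmp $t2, 17  (cmp 17,17)
bne top: not taken
after xor $t6, $t6, 2: $t6=(-189)^2=-191
halt.
Total executed instructions: 28.

28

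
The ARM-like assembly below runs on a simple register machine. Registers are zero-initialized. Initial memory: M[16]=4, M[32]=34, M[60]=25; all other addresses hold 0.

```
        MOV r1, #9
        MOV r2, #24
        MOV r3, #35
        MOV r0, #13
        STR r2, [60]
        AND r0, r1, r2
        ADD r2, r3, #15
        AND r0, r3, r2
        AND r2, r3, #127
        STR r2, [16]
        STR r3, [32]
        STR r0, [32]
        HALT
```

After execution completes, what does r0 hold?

MOV r1, #9 → r1=9
MOV r2, #24 → r2=24
MOV r3, #35 → r3=35
MOV r0, #13 → r0=13
STR r2, [60] → M[60]=24
AND r0, r1, r2 → r0=9&24=8
ADD r2, r3, #15 → r2=35+15=50
AND r0, r3, r2 → r0=35&50=34
AND r2, r3, #127 → r2=35&127=35
STR r2, [16] → M[16]=35
STR r3, [32] → M[32]=35
STR r0, [32] → M[32]=34
halt.

34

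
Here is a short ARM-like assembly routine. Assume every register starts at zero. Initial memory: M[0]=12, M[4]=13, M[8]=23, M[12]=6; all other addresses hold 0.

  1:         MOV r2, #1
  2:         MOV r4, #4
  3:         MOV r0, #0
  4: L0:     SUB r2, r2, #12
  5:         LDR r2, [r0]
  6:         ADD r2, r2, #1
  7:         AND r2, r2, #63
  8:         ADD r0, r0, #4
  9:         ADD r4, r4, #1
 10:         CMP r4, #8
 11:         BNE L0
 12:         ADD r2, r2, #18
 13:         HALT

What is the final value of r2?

25

r2=1
r4=4
r0=0
r2=1-12=-11
r2=M[0]=12
r2=12+1=13
r2=13&63=13
r0=0+4=4
r4=4+1=5
CMP r4, #8  (cmp 5,8)
BNE L0: taken
r2=13-12=1
r2=M[4]=13
r2=13+1=14
r2=14&63=14
r0=4+4=8
r4=5+1=6
CMP r4, #8  (cmp 6,8)
BNE L0: taken
r2=14-12=2
r2=M[8]=23
r2=23+1=24
r2=24&63=24
r0=8+4=12
r4=6+1=7
CMP r4, #8  (cmp 7,8)
BNE L0: taken
r2=24-12=12
r2=M[12]=6
r2=6+1=7
r2=7&63=7
r0=12+4=16
r4=7+1=8
CMP r4, #8  (cmp 8,8)
BNE L0: not taken
r2=7+18=25
halt.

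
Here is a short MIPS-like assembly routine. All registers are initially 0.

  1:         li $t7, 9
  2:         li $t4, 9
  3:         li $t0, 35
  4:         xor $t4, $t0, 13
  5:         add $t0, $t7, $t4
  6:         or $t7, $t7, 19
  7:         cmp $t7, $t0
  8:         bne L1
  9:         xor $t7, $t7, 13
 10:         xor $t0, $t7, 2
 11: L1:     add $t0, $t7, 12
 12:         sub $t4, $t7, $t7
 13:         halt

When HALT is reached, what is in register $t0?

39

$t7=9
$t4=9
$t0=35
$t4=35^13=46
$t0=9+46=55
$t7=9|19=27
cmp $t7, $t0  (cmp 27,55)
bne L1: taken
$t0=27+12=39
$t4=27-27=0
halt.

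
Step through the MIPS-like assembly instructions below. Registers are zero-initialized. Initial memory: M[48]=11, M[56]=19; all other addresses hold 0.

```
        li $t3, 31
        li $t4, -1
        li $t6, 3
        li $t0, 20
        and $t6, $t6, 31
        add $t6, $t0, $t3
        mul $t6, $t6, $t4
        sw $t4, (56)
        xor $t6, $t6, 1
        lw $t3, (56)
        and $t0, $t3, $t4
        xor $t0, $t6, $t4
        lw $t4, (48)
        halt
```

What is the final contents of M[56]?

-1

li $t3, 31 → $t3=31
li $t4, -1 → $t4=-1
li $t6, 3 → $t6=3
li $t0, 20 → $t0=20
and $t6, $t6, 31 → $t6=3&31=3
add $t6, $t0, $t3 → $t6=20+31=51
mul $t6, $t6, $t4 → $t6=51*(-1)=-51
sw $t4, (56) → M[56]=-1
xor $t6, $t6, 1 → $t6=(-51)^1=-52
lw $t3, (56) → $t3=M[56]=-1
and $t0, $t3, $t4 → $t0=(-1)&(-1)=-1
xor $t0, $t6, $t4 → $t0=(-52)^(-1)=51
lw $t4, (48) → $t4=M[48]=11
halt.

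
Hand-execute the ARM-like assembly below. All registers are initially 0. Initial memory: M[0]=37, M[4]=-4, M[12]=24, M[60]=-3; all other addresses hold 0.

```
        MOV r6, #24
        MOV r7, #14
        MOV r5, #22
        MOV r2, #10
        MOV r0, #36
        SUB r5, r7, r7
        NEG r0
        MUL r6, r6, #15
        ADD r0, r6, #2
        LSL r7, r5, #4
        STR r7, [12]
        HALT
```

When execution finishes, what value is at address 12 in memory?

0

MOV r6, #24 → r6=24
MOV r7, #14 → r7=14
MOV r5, #22 → r5=22
MOV r2, #10 → r2=10
MOV r0, #36 → r0=36
SUB r5, r7, r7 → r5=14-14=0
NEG r0 → r0=-(36)=-36
MUL r6, r6, #15 → r6=24*15=360
ADD r0, r6, #2 → r0=360+2=362
LSL r7, r5, #4 → r7=0<<4=0
STR r7, [12] → M[12]=0
halt.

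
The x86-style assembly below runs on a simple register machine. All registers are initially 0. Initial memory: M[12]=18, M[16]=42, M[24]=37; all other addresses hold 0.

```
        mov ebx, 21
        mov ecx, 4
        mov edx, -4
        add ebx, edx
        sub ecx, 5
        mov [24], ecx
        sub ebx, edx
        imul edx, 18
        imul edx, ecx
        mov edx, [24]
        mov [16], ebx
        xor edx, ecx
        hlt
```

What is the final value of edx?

after mov ebx, 21: ebx=21
after mov ecx, 4: ecx=4
after mov edx, -4: edx=-4
after add ebx, edx: ebx=21+(-4)=17
after sub ecx, 5: ecx=4-5=-1
mov [24], ecx → M[24]=-1
after sub ebx, edx: ebx=17-(-4)=21
after imul edx, 18: edx=(-4)*18=-72
after imul edx, ecx: edx=(-72)*(-1)=72
after mov edx, [24]: edx=M[24]=-1
mov [16], ebx → M[16]=21
after xor edx, ecx: edx=(-1)^(-1)=0
halt.

0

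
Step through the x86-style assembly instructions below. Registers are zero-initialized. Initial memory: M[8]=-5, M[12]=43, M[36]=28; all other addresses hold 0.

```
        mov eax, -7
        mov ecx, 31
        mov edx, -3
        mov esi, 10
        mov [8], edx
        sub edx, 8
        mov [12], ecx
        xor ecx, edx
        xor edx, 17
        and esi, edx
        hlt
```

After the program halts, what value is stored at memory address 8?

-3

eax=-7
ecx=31
edx=-3
esi=10
mov [8], edx → M[8]=-3
edx=(-3)-8=-11
mov [12], ecx → M[12]=31
ecx=31^(-11)=-22
edx=(-11)^17=-28
esi=10&(-28)=0
halt.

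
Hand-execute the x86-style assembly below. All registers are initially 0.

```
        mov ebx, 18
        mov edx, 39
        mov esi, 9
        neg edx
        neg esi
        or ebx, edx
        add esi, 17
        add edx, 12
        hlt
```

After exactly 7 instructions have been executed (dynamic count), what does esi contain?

8

ebx=18
edx=39
esi=9
edx=-(39)=-39
esi=-(9)=-9
ebx=18|(-39)=-37
esi=(-9)+17=8
After step 7: esi = 8.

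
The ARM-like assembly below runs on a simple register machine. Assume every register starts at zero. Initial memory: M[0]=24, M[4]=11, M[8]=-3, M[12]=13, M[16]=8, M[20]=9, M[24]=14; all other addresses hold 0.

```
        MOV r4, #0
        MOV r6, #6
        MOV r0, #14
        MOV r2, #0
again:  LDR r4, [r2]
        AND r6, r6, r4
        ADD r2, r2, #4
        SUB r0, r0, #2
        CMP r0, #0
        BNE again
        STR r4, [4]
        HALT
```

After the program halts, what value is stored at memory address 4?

14

after MOV r4, #0: r4=0
after MOV r6, #6: r6=6
after MOV r0, #14: r0=14
after MOV r2, #0: r2=0
after LDR r4, [r2]: r4=M[0]=24
after AND r6, r6, r4: r6=6&24=0
after ADD r2, r2, #4: r2=0+4=4
after SUB r0, r0, #2: r0=14-2=12
CMP r0, #0  (cmp 12,0)
BNE again: taken
after LDR r4, [r2]: r4=M[4]=11
after AND r6, r6, r4: r6=0&11=0
after ADD r2, r2, #4: r2=4+4=8
after SUB r0, r0, #2: r0=12-2=10
CMP r0, #0  (cmp 10,0)
BNE again: taken
after LDR r4, [r2]: r4=M[8]=-3
after AND r6, r6, r4: r6=0&(-3)=0
after ADD r2, r2, #4: r2=8+4=12
after SUB r0, r0, #2: r0=10-2=8
CMP r0, #0  (cmp 8,0)
BNE again: taken
after LDR r4, [r2]: r4=M[12]=13
after AND r6, r6, r4: r6=0&13=0
after ADD r2, r2, #4: r2=12+4=16
after SUB r0, r0, #2: r0=8-2=6
CMP r0, #0  (cmp 6,0)
BNE again: taken
after LDR r4, [r2]: r4=M[16]=8
after AND r6, r6, r4: r6=0&8=0
after ADD r2, r2, #4: r2=16+4=20
after SUB r0, r0, #2: r0=6-2=4
CMP r0, #0  (cmp 4,0)
BNE again: taken
after LDR r4, [r2]: r4=M[20]=9
after AND r6, r6, r4: r6=0&9=0
after ADD r2, r2, #4: r2=20+4=24
after SUB r0, r0, #2: r0=4-2=2
CMP r0, #0  (cmp 2,0)
BNE again: taken
after LDR r4, [r2]: r4=M[24]=14
after AND r6, r6, r4: r6=0&14=0
after ADD r2, r2, #4: r2=24+4=28
after SUB r0, r0, #2: r0=2-2=0
CMP r0, #0  (cmp 0,0)
BNE again: not taken
STR r4, [4] → M[4]=14
halt.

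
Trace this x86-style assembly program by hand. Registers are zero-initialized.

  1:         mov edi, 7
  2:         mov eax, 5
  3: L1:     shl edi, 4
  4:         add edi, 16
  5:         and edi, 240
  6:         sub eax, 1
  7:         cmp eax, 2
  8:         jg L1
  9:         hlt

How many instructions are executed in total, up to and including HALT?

edi=7
eax=5
edi=7<<4=112
edi=112+16=128
edi=128&240=128
eax=5-1=4
cmp eax, 2  (cmp 4,2)
jg L1: taken
edi=128<<4=2048
edi=2048+16=2064
edi=2064&240=16
eax=4-1=3
cmp eax, 2  (cmp 3,2)
jg L1: taken
edi=16<<4=256
edi=256+16=272
edi=272&240=16
eax=3-1=2
cmp eax, 2  (cmp 2,2)
jg L1: not taken
halt.
Total executed instructions: 21.

21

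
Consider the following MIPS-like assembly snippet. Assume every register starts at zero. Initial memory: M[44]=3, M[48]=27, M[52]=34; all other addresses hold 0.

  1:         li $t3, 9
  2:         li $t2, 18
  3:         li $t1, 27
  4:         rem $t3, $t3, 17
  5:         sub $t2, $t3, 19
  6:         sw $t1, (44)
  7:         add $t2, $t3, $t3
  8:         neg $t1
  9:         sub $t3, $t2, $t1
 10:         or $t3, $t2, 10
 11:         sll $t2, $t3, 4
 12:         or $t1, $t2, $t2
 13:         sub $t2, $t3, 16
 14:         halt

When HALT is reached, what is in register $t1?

416

$t3=9
$t2=18
$t1=27
$t3=9%17=9
$t2=9-19=-10
sw $t1, (44) → M[44]=27
$t2=9+9=18
$t1=-(27)=-27
$t3=18-(-27)=45
$t3=18|10=26
$t2=26<<4=416
$t1=416|416=416
$t2=26-16=10
halt.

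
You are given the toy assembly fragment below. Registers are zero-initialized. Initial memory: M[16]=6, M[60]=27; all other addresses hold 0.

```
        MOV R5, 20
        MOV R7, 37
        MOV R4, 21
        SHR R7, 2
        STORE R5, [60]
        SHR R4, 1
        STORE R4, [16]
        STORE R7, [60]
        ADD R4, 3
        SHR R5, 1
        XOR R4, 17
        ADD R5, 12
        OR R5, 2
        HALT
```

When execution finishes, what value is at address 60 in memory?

9

MOV R5, 20 → R5=20
MOV R7, 37 → R7=37
MOV R4, 21 → R4=21
SHR R7, 2 → R7=37>>2=9
STORE R5, [60] → M[60]=20
SHR R4, 1 → R4=21>>1=10
STORE R4, [16] → M[16]=10
STORE R7, [60] → M[60]=9
ADD R4, 3 → R4=10+3=13
SHR R5, 1 → R5=20>>1=10
XOR R4, 17 → R4=13^17=28
ADD R5, 12 → R5=10+12=22
OR R5, 2 → R5=22|2=22
halt.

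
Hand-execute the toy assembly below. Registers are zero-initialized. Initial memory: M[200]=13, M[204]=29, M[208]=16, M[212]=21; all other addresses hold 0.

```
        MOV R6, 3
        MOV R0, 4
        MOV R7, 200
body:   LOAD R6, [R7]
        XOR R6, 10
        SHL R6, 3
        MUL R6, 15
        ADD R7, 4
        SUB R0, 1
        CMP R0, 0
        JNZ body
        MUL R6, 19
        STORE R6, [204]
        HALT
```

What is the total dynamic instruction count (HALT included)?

38

R6=3
R0=4
R7=200
R6=M[200]=13
R6=13^10=7
R6=7<<3=56
R6=56*15=840
R7=200+4=204
R0=4-1=3
CMP R0, 0  (cmp 3,0)
JNZ body: taken
R6=M[204]=29
R6=29^10=23
R6=23<<3=184
R6=184*15=2760
R7=204+4=208
R0=3-1=2
CMP R0, 0  (cmp 2,0)
JNZ body: taken
R6=M[208]=16
R6=16^10=26
R6=26<<3=208
R6=208*15=3120
R7=208+4=212
R0=2-1=1
CMP R0, 0  (cmp 1,0)
JNZ body: taken
R6=M[212]=21
R6=21^10=31
R6=31<<3=248
R6=248*15=3720
R7=212+4=216
R0=1-1=0
CMP R0, 0  (cmp 0,0)
JNZ body: not taken
R6=3720*19=70680
STORE R6, [204] → M[204]=70680
halt.
Total executed instructions: 38.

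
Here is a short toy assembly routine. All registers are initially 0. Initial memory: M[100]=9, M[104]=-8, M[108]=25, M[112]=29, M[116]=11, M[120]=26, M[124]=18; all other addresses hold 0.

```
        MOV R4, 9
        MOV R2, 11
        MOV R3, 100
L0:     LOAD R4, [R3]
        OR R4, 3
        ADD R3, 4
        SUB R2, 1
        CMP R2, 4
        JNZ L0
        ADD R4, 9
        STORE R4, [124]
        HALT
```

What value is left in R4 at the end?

28

after MOV R4, 9: R4=9
after MOV R2, 11: R2=11
after MOV R3, 100: R3=100
after LOAD R4, [R3]: R4=M[100]=9
after OR R4, 3: R4=9|3=11
after ADD R3, 4: R3=100+4=104
after SUB R2, 1: R2=11-1=10
CMP R2, 4  (cmp 10,4)
JNZ L0: taken
after LOAD R4, [R3]: R4=M[104]=-8
after OR R4, 3: R4=(-8)|3=-5
after ADD R3, 4: R3=104+4=108
after SUB R2, 1: R2=10-1=9
CMP R2, 4  (cmp 9,4)
JNZ L0: taken
after LOAD R4, [R3]: R4=M[108]=25
after OR R4, 3: R4=25|3=27
after ADD R3, 4: R3=108+4=112
after SUB R2, 1: R2=9-1=8
CMP R2, 4  (cmp 8,4)
JNZ L0: taken
after LOAD R4, [R3]: R4=M[112]=29
after OR R4, 3: R4=29|3=31
after ADD R3, 4: R3=112+4=116
after SUB R2, 1: R2=8-1=7
CMP R2, 4  (cmp 7,4)
JNZ L0: taken
after LOAD R4, [R3]: R4=M[116]=11
after OR R4, 3: R4=11|3=11
after ADD R3, 4: R3=116+4=120
after SUB R2, 1: R2=7-1=6
CMP R2, 4  (cmp 6,4)
JNZ L0: taken
after LOAD R4, [R3]: R4=M[120]=26
after OR R4, 3: R4=26|3=27
after ADD R3, 4: R3=120+4=124
after SUB R2, 1: R2=6-1=5
CMP R2, 4  (cmp 5,4)
JNZ L0: taken
after LOAD R4, [R3]: R4=M[124]=18
after OR R4, 3: R4=18|3=19
after ADD R3, 4: R3=124+4=128
after SUB R2, 1: R2=5-1=4
CMP R2, 4  (cmp 4,4)
JNZ L0: not taken
after ADD R4, 9: R4=19+9=28
STORE R4, [124] → M[124]=28
halt.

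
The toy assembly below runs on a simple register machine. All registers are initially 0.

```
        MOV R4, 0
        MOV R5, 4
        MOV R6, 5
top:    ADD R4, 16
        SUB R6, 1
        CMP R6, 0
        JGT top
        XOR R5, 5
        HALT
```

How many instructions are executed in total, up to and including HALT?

25

R4=0
R5=4
R6=5
R4=0+16=16
R6=5-1=4
CMP R6, 0  (cmp 4,0)
JGT top: taken
R4=16+16=32
R6=4-1=3
CMP R6, 0  (cmp 3,0)
JGT top: taken
R4=32+16=48
R6=3-1=2
CMP R6, 0  (cmp 2,0)
JGT top: taken
R4=48+16=64
R6=2-1=1
CMP R6, 0  (cmp 1,0)
JGT top: taken
R4=64+16=80
R6=1-1=0
CMP R6, 0  (cmp 0,0)
JGT top: not taken
R5=4^5=1
halt.
Total executed instructions: 25.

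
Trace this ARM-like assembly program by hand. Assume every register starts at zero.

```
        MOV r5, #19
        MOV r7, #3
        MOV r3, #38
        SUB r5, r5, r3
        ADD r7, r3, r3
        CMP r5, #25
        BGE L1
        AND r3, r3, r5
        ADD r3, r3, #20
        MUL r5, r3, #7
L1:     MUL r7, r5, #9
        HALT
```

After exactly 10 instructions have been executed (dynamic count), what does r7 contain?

r5=19
r7=3
r3=38
r5=19-38=-19
r7=38+38=76
CMP r5, #25  (cmp -19,25)
BGE L1: not taken
r3=38&(-19)=36
r3=36+20=56
r5=56*7=392
After step 10: r7 = 76.

76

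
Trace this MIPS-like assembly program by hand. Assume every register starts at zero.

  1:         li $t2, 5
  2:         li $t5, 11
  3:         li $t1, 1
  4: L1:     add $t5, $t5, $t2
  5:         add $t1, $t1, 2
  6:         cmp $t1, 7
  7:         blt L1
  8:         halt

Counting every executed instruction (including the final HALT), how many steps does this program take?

16

$t2=5
$t5=11
$t1=1
$t5=11+5=16
$t1=1+2=3
cmp $t1, 7  (cmp 3,7)
blt L1: taken
$t5=16+5=21
$t1=3+2=5
cmp $t1, 7  (cmp 5,7)
blt L1: taken
$t5=21+5=26
$t1=5+2=7
cmp $t1, 7  (cmp 7,7)
blt L1: not taken
halt.
Total executed instructions: 16.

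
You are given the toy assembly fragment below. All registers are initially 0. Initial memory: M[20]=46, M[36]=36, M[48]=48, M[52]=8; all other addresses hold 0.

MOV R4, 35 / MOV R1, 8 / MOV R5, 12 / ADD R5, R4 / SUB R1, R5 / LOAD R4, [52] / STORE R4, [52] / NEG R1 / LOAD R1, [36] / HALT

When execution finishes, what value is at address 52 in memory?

MOV R4, 35 → R4=35
MOV R1, 8 → R1=8
MOV R5, 12 → R5=12
ADD R5, R4 → R5=12+35=47
SUB R1, R5 → R1=8-47=-39
LOAD R4, [52] → R4=M[52]=8
STORE R4, [52] → M[52]=8
NEG R1 → R1=-(-39)=39
LOAD R1, [36] → R1=M[36]=36
halt.

8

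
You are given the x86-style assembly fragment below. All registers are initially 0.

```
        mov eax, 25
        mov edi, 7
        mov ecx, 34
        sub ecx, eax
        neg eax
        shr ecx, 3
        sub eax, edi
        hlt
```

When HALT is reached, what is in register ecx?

1

after mov eax, 25: eax=25
after mov edi, 7: edi=7
after mov ecx, 34: ecx=34
after sub ecx, eax: ecx=34-25=9
after neg eax: eax=-(25)=-25
after shr ecx, 3: ecx=9>>3=1
after sub eax, edi: eax=(-25)-7=-32
halt.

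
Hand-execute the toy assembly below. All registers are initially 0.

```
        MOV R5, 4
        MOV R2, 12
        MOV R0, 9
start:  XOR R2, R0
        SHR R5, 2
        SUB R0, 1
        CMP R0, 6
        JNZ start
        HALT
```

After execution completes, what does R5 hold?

0

after MOV R5, 4: R5=4
after MOV R2, 12: R2=12
after MOV R0, 9: R0=9
after XOR R2, R0: R2=12^9=5
after SHR R5, 2: R5=4>>2=1
after SUB R0, 1: R0=9-1=8
CMP R0, 6  (cmp 8,6)
JNZ start: taken
after XOR R2, R0: R2=5^8=13
after SHR R5, 2: R5=1>>2=0
after SUB R0, 1: R0=8-1=7
CMP R0, 6  (cmp 7,6)
JNZ start: taken
after XOR R2, R0: R2=13^7=10
after SHR R5, 2: R5=0>>2=0
after SUB R0, 1: R0=7-1=6
CMP R0, 6  (cmp 6,6)
JNZ start: not taken
halt.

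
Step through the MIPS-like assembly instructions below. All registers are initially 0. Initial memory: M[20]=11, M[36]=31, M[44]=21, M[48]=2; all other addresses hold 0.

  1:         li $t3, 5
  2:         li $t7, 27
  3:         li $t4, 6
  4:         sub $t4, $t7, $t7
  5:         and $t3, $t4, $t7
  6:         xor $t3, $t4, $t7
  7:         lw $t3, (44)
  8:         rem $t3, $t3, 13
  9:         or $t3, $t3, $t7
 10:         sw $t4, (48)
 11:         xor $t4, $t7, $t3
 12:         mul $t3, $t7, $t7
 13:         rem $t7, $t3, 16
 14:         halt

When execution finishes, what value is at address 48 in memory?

0

$t3=5
$t7=27
$t4=6
$t4=27-27=0
$t3=0&27=0
$t3=0^27=27
$t3=M[44]=21
$t3=21%13=8
$t3=8|27=27
sw $t4, (48) → M[48]=0
$t4=27^27=0
$t3=27*27=729
$t7=729%16=9
halt.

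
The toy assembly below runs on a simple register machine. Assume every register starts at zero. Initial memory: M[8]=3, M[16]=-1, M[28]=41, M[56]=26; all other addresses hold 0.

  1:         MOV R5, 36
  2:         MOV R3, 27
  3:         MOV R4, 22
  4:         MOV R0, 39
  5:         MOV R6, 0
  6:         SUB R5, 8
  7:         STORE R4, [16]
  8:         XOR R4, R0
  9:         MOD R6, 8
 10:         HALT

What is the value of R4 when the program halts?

after MOV R5, 36: R5=36
after MOV R3, 27: R3=27
after MOV R4, 22: R4=22
after MOV R0, 39: R0=39
after MOV R6, 0: R6=0
after SUB R5, 8: R5=36-8=28
STORE R4, [16] → M[16]=22
after XOR R4, R0: R4=22^39=49
after MOD R6, 8: R6=0%8=0
halt.

49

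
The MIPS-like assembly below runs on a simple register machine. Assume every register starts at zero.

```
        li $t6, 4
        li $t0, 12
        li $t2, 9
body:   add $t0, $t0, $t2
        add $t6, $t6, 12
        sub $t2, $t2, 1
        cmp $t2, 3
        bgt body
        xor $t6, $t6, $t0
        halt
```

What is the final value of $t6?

127

$t6=4
$t0=12
$t2=9
$t0=12+9=21
$t6=4+12=16
$t2=9-1=8
cmp $t2, 3  (cmp 8,3)
bgt body: taken
$t0=21+8=29
$t6=16+12=28
$t2=8-1=7
cmp $t2, 3  (cmp 7,3)
bgt body: taken
$t0=29+7=36
$t6=28+12=40
$t2=7-1=6
cmp $t2, 3  (cmp 6,3)
bgt body: taken
$t0=36+6=42
$t6=40+12=52
$t2=6-1=5
cmp $t2, 3  (cmp 5,3)
bgt body: taken
$t0=42+5=47
$t6=52+12=64
$t2=5-1=4
cmp $t2, 3  (cmp 4,3)
bgt body: taken
$t0=47+4=51
$t6=64+12=76
$t2=4-1=3
cmp $t2, 3  (cmp 3,3)
bgt body: not taken
$t6=76^51=127
halt.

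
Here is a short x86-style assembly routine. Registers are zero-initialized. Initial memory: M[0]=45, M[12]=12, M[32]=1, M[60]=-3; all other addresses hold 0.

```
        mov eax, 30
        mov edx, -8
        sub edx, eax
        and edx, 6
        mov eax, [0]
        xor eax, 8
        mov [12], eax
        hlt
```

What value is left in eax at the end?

37

eax=30
edx=-8
edx=(-8)-30=-38
edx=(-38)&6=2
eax=M[0]=45
eax=45^8=37
mov [12], eax → M[12]=37
halt.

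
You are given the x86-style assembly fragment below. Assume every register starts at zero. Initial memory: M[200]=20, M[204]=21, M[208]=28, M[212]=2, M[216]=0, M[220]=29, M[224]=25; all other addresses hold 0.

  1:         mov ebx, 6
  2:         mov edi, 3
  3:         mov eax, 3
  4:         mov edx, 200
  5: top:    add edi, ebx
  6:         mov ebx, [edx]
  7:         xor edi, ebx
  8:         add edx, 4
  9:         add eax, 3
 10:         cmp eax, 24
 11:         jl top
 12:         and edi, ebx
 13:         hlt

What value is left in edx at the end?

mov ebx, 6 → ebx=6
mov edi, 3 → edi=3
mov eax, 3 → eax=3
mov edx, 200 → edx=200
add edi, ebx → edi=3+6=9
mov ebx, [edx] → ebx=M[200]=20
xor edi, ebx → edi=9^20=29
add edx, 4 → edx=200+4=204
add eax, 3 → eax=3+3=6
cmp eax, 24  (cmp 6,24)
jl top: taken
add edi, ebx → edi=29+20=49
mov ebx, [edx] → ebx=M[204]=21
xor edi, ebx → edi=49^21=36
add edx, 4 → edx=204+4=208
add eax, 3 → eax=6+3=9
cmp eax, 24  (cmp 9,24)
jl top: taken
add edi, ebx → edi=36+21=57
mov ebx, [edx] → ebx=M[208]=28
xor edi, ebx → edi=57^28=37
add edx, 4 → edx=208+4=212
add eax, 3 → eax=9+3=12
cmp eax, 24  (cmp 12,24)
jl top: taken
add edi, ebx → edi=37+28=65
mov ebx, [edx] → ebx=M[212]=2
xor edi, ebx → edi=65^2=67
add edx, 4 → edx=212+4=216
add eax, 3 → eax=12+3=15
cmp eax, 24  (cmp 15,24)
jl top: taken
add edi, ebx → edi=67+2=69
mov ebx, [edx] → ebx=M[216]=0
xor edi, ebx → edi=69^0=69
add edx, 4 → edx=216+4=220
add eax, 3 → eax=15+3=18
cmp eax, 24  (cmp 18,24)
jl top: taken
add edi, ebx → edi=69+0=69
mov ebx, [edx] → ebx=M[220]=29
xor edi, ebx → edi=69^29=88
add edx, 4 → edx=220+4=224
add eax, 3 → eax=18+3=21
cmp eax, 24  (cmp 21,24)
jl top: taken
add edi, ebx → edi=88+29=117
mov ebx, [edx] → ebx=M[224]=25
xor edi, ebx → edi=117^25=108
add edx, 4 → edx=224+4=228
add eax, 3 → eax=21+3=24
cmp eax, 24  (cmp 24,24)
jl top: not taken
and edi, ebx → edi=108&25=8
halt.

228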